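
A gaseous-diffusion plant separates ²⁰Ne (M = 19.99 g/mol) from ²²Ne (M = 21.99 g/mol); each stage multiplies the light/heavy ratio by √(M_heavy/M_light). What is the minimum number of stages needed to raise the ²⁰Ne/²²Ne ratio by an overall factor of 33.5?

74

Single-stage factor α = √(21.99/19.99), so ln α = ½ ln(1.10005) = 0.04768.
Need α^N ≥ 33.5 ⇒ N ≥ ln(33.5) / ln α = 3.512 / 0.04768 = 73.65.
So at least 74 stages are needed.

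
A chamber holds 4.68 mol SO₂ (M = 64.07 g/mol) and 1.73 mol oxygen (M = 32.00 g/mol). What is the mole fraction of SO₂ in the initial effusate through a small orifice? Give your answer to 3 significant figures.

0.657

The effusion rate of species i is ∝ p_i/√M_i ∝ n_i/√M_i.
x_SO₂(eff) = (n_SO₂/√M_SO₂) / (n_SO₂/√M_SO₂ + n_O₂/√M_O₂)
= (4.68/√64.07) / (4.68/√64.07 + 1.73/√32.00) = 0.5847/(0.5847 + 0.3058) = 0.657.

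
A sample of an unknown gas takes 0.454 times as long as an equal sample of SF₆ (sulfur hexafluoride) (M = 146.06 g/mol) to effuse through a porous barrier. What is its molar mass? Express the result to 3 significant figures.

30.1 g/mol

From Graham's law, t_X/t_SF₆ = √(M_X/M_SF₆).
0.454 = √(M_X/146.06)
M_X = 146.06 × 0.454² = 146.06 × 0.2061 = 30.1 g/mol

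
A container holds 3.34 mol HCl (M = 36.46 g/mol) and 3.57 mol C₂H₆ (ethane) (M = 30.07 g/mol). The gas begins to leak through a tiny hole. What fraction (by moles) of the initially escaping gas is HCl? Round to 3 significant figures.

0.459

Rate_i ∝ x_i/√M_i (Graham's law weighted by mole fraction), so the effusate composition follows n_i/√M_i.
So x_HCl in the escaping gas = (n_HCl/√M_HCl) / Σ(n_i/√M_i)
= (3.34/√36.46) / (3.34/√36.46 + 3.57/√30.07) = 0.5531/(0.5531 + 0.6510) = 0.459.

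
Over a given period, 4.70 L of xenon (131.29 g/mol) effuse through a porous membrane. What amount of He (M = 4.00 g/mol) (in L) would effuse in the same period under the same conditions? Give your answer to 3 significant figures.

Since effusion rate ∝ 1/√M, rate_He/rate_Xe = √(M_Xe/M_He) = √(131.29/4.00) = √32.82 = 5.729.
So the volume for He is 4.70 × 5.729 = 26.9 L.

26.9 L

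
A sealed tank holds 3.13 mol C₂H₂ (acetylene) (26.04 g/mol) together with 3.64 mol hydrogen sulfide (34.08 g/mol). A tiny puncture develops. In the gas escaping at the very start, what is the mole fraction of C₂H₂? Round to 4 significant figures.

0.4959

Rate_i ∝ x_i/√M_i (Graham's law weighted by mole fraction), so the effusate composition follows n_i/√M_i.
So x_C₂H₂ in the escaping gas = (n_C₂H₂/√M_C₂H₂) / Σ(n_i/√M_i)
= (3.13/√26.04) / (3.13/√26.04 + 3.64/√34.08) = 0.6134/(0.6134 + 0.6235) = 0.4959.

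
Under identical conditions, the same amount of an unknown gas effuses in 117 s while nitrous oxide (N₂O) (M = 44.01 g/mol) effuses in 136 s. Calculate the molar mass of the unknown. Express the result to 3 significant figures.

32.6 g/mol

Graham's law gives t_X/t_N₂O = √(M_X/M_N₂O).
117/136 = 0.8603 = √(M_X/44.01)
M_X = 44.01 × 0.8603² = 44.01 × 0.7401 = 32.6 g/mol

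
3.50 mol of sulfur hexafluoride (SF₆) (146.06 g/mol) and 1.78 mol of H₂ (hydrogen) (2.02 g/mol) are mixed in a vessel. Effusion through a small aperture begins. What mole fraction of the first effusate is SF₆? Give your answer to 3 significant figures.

Effusion rate of each component ∝ n_i/√M_i (partial pressure × 1/√M).
x_SF₆(eff) = (n_SF₆/√M_SF₆) / (n_SF₆/√M_SF₆ + n_H₂/√M_H₂)
= (3.50/√146.06) / (3.50/√146.06 + 1.78/√2.02) = 0.2896/(0.2896 + 1.252) = 0.188.

0.188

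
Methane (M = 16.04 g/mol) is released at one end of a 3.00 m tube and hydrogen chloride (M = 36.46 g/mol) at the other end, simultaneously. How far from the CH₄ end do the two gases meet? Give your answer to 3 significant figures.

1.80 m

In equal time, each gas travels a distance ∝ its rate ∝ 1/√M, so d_CH₄/d_HCl = √(M_HCl/M_CH₄) = √(36.46/16.04) = 1.508.
With d_CH₄ + d_HCl = 3.00 m, d_HCl = 3.00/(1 + 1.508) = 1.196 m.
d_CH₄ = 3.00 − 1.196 = 1.80 m.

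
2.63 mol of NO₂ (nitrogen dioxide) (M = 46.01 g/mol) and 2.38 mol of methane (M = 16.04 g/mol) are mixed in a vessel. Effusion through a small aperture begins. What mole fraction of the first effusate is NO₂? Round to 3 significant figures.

Each component's effusion rate ∝ (its partial pressure)·(1/√M) ∝ n_i/√M_i.
So x_NO₂ in the escaping gas = (n_NO₂/√M_NO₂) / Σ(n_i/√M_i)
= (2.63/√46.01) / (2.63/√46.01 + 2.38/√16.04) = 0.3877/(0.3877 + 0.5943) = 0.395.

0.395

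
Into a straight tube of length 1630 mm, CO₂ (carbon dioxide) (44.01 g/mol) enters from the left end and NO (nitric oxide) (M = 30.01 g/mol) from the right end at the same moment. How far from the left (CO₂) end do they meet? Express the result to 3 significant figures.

737 mm

The fronts meet when d_CO₂ + d_NO = L with d_CO₂/d_NO = √(M_NO/M_CO₂) (Graham's law). Here √(M_NO/M_CO₂) = √(30.01/44.01) = 0.8258.
With d_CO₂ + d_NO = 1630 mm, d_NO = 1630/(1 + 0.8258) = 892.8 mm.
d_CO₂ = 1630 − 892.8 = 737 mm.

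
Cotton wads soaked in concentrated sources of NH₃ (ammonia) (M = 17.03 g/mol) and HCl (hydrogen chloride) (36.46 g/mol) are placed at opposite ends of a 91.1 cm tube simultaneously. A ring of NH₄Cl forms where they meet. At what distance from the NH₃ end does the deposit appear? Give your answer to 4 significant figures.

54.12 cm

In equal time, each gas travels a distance ∝ its rate ∝ 1/√M, so d_NH₃/d_HCl = √(M_HCl/M_NH₃) = √(36.46/17.03) = 1.463.
With d_NH₃ + d_HCl = 91.1 cm, d_HCl = 91.1/(1 + 1.463) = 36.98 cm.
d_NH₃ = 91.1 − 36.98 = 54.12 cm.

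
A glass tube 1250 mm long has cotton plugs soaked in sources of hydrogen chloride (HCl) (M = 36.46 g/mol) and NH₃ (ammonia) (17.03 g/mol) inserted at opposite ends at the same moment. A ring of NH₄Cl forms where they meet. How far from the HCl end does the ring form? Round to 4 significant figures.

In equal time, each gas travels a distance ∝ its rate ∝ 1/√M, so d_HCl/d_NH₃ = √(M_NH₃/M_HCl) = √(17.03/36.46) = 0.6834.
With d_HCl + d_NH₃ = 1250 mm, d_NH₃ = 1250/(1 + 0.6834) = 742.5 mm.
d_HCl = 1250 − 742.5 = 507.5 mm.

507.5 mm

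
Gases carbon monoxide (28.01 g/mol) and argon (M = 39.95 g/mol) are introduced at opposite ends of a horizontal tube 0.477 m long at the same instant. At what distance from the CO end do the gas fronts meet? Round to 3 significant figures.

Graham's law gives d_CO/d_Ar = rate_CO/rate_Ar = √(M_Ar/M_CO) = √(39.95/28.01) = 1.194.
With d_CO + d_Ar = 0.477 m, d_Ar = 0.477/(1 + 1.194) = 0.2174 m.
d_CO = 0.477 − 0.2174 = 0.260 m.

0.260 m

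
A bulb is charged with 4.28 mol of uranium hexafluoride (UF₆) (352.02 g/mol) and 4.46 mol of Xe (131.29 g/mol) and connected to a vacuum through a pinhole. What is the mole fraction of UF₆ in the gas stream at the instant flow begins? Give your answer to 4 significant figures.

0.3695

Effusion rate of each component ∝ n_i/√M_i (partial pressure × 1/√M).
x_UF₆(eff) = (n_UF₆/√M_UF₆) / (n_UF₆/√M_UF₆ + n_Xe/√M_Xe)
= (4.28/√352.02) / (4.28/√352.02 + 4.46/√131.29) = 0.2281/(0.2281 + 0.3892) = 0.3695.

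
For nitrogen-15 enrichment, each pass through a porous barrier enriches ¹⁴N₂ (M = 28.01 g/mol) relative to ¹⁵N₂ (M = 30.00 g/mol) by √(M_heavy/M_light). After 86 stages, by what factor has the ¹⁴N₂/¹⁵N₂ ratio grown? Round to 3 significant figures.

19.1

After 86 stages the ratio has grown by (√(30.00/28.01))^86 = (30.00/28.01)^(86/2).
= 1.07105^43 = 19.1.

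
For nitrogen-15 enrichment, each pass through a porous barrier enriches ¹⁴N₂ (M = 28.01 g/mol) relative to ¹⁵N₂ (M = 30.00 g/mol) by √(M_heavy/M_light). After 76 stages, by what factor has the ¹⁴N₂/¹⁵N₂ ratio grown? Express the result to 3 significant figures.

13.6

Overall factor = α^76 with α = √(30.00/28.01), i.e. (30.00/28.01)^(76/2).
= 1.07105^38 = 13.6.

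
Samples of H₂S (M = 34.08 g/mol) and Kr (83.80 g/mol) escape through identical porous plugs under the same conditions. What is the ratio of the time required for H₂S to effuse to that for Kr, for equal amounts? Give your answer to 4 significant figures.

From Graham's law, t_H₂S/t_Kr = √(M_H₂S/M_Kr) = √(34.08/83.80) = √0.4067 = 0.6377.

0.6377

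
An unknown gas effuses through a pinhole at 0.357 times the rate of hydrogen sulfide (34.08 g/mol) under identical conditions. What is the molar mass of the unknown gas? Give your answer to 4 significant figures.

From Graham's law, rate_X/rate_H₂S = √(M_H₂S/M_X).
0.357 = √(34.08/M_X)
M_X = 34.08 / 0.357² = 34.08 / 0.1274 = 267.4 g/mol

267.4 g/mol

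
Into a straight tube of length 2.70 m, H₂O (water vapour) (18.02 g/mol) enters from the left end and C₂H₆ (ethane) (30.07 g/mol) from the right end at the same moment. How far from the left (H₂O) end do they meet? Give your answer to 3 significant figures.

Distances travelled in equal time are proportional to diffusion rates, so d_H₂O/d_C₂H₆ = √(M_C₂H₆/M_H₂O) = √(30.07/18.02) = 1.292.
With d_H₂O + d_C₂H₆ = 2.70 m, d_C₂H₆ = 2.70/(1 + 1.292) = 1.178 m.
d_H₂O = 2.70 − 1.178 = 1.52 m.

1.52 m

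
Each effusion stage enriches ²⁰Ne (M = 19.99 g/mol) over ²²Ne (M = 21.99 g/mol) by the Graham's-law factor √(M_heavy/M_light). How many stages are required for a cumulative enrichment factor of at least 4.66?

With α = √(21.99/19.99) per stage, ln α = ½ ln(1.10005) = 0.04768.
Need α^N ≥ 4.66 ⇒ N ≥ ln(4.66) / ln α = 1.539 / 0.04768 = 32.28.
So at least 33 stages are needed.

33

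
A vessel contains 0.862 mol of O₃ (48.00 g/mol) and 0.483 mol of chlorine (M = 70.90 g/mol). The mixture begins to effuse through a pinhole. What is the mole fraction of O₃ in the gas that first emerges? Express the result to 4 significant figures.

0.6844

Effusion rate of each component ∝ n_i/√M_i (partial pressure × 1/√M).
x_O₃(eff) = (n_O₃/√M_O₃) / (n_O₃/√M_O₃ + n_Cl₂/√M_Cl₂)
= (0.862/√48.00) / (0.862/√48.00 + 0.483/√70.90) = 0.1244/(0.1244 + 0.05736) = 0.6844.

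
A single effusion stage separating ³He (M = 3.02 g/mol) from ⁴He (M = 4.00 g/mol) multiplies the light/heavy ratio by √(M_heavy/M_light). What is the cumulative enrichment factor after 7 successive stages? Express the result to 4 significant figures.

2.674

After 7 stages the ratio has grown by (√(4.00/3.02))^7 = (4.00/3.02)^(7/2).
= 1.32450^(7/2) = 2.674.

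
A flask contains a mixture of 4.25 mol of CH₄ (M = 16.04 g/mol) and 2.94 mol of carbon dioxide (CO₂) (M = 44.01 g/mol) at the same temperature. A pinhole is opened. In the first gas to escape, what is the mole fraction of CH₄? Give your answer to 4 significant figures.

0.7054

The effusion rate of species i is ∝ p_i/√M_i ∝ n_i/√M_i.
Mole fraction of CH₄ in the effusate = (n_CH₄/√M_CH₄) / (n_CH₄/√M_CH₄ + n_CO₂/√M_CO₂)
= (4.25/√16.04) / (4.25/√16.04 + 2.94/√44.01) = 1.061/(1.061 + 0.4432) = 0.7054.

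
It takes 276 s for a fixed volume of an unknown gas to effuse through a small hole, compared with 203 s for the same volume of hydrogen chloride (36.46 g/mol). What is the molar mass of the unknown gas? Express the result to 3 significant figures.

67.4 g/mol

By Graham's law, t_X/t_HCl = √(M_X/M_HCl).
276/203 = 1.360 = √(M_X/36.46)
M_X = 36.46 × 1.360² = 36.46 × 1.849 = 67.4 g/mol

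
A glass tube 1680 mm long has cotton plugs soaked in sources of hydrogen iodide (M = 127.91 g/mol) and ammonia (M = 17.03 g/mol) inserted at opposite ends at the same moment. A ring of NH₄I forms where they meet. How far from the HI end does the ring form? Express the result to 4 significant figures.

449.1 mm

Graham's law gives d_HI/d_NH₃ = rate_HI/rate_NH₃ = √(M_NH₃/M_HI) = √(17.03/127.91) = 0.3649.
With d_HI + d_NH₃ = 1680 mm, d_NH₃ = 1680/(1 + 0.3649) = 1231 mm.
d_HI = 1680 − 1231 = 449.1 mm.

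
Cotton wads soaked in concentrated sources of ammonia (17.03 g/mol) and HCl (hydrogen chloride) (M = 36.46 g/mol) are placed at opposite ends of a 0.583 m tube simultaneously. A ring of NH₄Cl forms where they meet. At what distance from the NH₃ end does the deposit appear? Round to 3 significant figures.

0.346 m

Graham's law gives d_NH₃/d_HCl = rate_NH₃/rate_HCl = √(M_HCl/M_NH₃) = √(36.46/17.03) = 1.463.
With d_NH₃ + d_HCl = 0.583 m, d_HCl = 0.583/(1 + 1.463) = 0.2367 m.
d_NH₃ = 0.583 − 0.2367 = 0.346 m.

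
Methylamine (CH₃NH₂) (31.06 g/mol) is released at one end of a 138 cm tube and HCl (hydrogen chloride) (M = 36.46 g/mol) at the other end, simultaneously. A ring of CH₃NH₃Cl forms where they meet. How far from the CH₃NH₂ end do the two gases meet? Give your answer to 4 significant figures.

Graham's law gives d_CH₃NH₂/d_HCl = rate_CH₃NH₂/rate_HCl = √(M_HCl/M_CH₃NH₂) = √(36.46/31.06) = 1.083.
With d_CH₃NH₂ + d_HCl = 138 cm, d_HCl = 138/(1 + 1.083) = 66.24 cm.
d_CH₃NH₂ = 138 − 66.24 = 71.76 cm.

71.76 cm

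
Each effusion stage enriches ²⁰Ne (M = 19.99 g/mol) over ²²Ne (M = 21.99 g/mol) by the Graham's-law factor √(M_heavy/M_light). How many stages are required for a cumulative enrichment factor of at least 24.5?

68

With α = √(21.99/19.99) per stage, ln α = ½ ln(1.10005) = 0.04768.
Need α^N ≥ 24.5 ⇒ N ≥ ln(24.5) / ln α = 3.199 / 0.04768 = 67.09.
Minimum whole number of stages: N = 68.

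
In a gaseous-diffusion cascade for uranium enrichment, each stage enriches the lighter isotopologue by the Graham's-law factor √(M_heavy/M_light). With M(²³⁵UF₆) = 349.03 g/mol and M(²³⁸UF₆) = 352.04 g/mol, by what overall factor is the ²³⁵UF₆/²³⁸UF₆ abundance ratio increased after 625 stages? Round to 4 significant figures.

14.63

Each stage multiplies the ratio by α = √(352.04/349.03), so after 625 stages the overall factor is α^625 = (352.04/349.03)^(625/2).
= 1.00862^(625/2) = 14.63.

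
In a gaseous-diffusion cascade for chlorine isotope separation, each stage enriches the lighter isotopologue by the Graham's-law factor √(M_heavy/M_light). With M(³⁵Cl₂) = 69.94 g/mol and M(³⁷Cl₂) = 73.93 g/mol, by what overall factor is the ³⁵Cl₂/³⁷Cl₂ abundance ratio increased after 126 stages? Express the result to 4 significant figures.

After 126 stages the ratio has grown by (√(73.93/69.94))^126 = (73.93/69.94)^(126/2).
= 1.05705^63 = 32.96.

32.96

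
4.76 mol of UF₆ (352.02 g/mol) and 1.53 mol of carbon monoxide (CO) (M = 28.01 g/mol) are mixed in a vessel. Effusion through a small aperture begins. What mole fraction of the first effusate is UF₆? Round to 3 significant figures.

The effusion rate of species i is ∝ p_i/√M_i ∝ n_i/√M_i.
x_UF₆(eff) = (n_UF₆/√M_UF₆) / (n_UF₆/√M_UF₆ + n_CO/√M_CO)
= (4.76/√352.02) / (4.76/√352.02 + 1.53/√28.01) = 0.2537/(0.2537 + 0.2891) = 0.467.

0.467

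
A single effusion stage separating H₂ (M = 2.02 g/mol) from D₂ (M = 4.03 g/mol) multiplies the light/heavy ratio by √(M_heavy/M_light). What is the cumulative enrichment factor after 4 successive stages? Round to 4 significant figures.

3.980

The single-stage factor is √(M_heavy/M_light), so 4 stages give [√(4.03/2.02)]^4 = (4.03/2.02)^(4/2).
= 1.99505^2 = 3.980.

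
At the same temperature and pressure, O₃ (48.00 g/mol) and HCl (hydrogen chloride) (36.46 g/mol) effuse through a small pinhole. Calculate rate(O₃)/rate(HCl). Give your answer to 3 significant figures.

Graham's law gives rate_O₃/rate_HCl = √(M_HCl/M_O₃) = √(36.46/48.00) = √0.7596 = 0.872.

0.872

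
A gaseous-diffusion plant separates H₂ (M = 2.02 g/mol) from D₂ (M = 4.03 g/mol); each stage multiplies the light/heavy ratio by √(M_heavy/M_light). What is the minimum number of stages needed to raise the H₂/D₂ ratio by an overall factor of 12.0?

Single-stage factor α = √(4.03/2.02), so ln α = ½ ln(1.99505) = 0.3453.
Need α^N ≥ 12.0 ⇒ N ≥ ln(12.0) / ln α = 2.485 / 0.3453 = 7.20.
So at least 8 stages are needed.

8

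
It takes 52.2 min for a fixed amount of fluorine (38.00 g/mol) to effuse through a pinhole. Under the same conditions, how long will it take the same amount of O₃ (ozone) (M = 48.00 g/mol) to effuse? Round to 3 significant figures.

58.7 min

From Graham's law, t_O₃/t_F₂ = √(M_O₃/M_F₂) = √(48.00/38.00) = √1.263 = 1.124.
So the time for O₃ is 52.2 × 1.124 = 58.7 min.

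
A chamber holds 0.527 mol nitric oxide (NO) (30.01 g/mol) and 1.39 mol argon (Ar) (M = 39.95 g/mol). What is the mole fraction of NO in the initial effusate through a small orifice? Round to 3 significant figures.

0.304

Effusion rate of each component ∝ n_i/√M_i (partial pressure × 1/√M).
Mole fraction of NO in the effusate = (n_NO/√M_NO) / (n_NO/√M_NO + n_Ar/√M_Ar)
= (0.527/√30.01) / (0.527/√30.01 + 1.39/√39.95) = 0.09620/(0.09620 + 0.2199) = 0.304.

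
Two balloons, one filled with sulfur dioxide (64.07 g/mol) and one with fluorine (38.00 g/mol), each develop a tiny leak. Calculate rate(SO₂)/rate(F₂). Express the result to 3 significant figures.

From Graham's law, rate_SO₂/rate_F₂ = √(M_F₂/M_SO₂) = √(38.00/64.07) = √0.5931 = 0.770.

0.770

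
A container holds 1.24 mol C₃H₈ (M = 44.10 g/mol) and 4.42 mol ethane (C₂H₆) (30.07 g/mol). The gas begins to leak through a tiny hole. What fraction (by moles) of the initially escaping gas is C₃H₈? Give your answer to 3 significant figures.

0.188

Effusion rate of each component ∝ n_i/√M_i (partial pressure × 1/√M).
x_C₃H₈(eff) = (n_C₃H₈/√M_C₃H₈) / (n_C₃H₈/√M_C₃H₈ + n_C₂H₆/√M_C₂H₆)
= (1.24/√44.10) / (1.24/√44.10 + 4.42/√30.07) = 0.1867/(0.1867 + 0.8060) = 0.188.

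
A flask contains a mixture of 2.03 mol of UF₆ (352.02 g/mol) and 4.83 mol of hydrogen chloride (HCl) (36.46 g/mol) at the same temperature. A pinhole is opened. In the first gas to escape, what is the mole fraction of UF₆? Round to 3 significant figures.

Rate_i ∝ x_i/√M_i (Graham's law weighted by mole fraction), so the effusate composition follows n_i/√M_i.
Mole fraction of UF₆ in the effusate = (n_UF₆/√M_UF₆) / (n_UF₆/√M_UF₆ + n_HCl/√M_HCl)
= (2.03/√352.02) / (2.03/√352.02 + 4.83/√36.46) = 0.1082/(0.1082 + 0.7999) = 0.119.

0.119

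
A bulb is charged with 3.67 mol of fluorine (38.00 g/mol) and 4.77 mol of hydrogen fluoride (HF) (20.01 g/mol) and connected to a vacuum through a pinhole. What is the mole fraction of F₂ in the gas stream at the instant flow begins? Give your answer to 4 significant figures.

Rate_i ∝ x_i/√M_i (Graham's law weighted by mole fraction), so the effusate composition follows n_i/√M_i.
x_F₂(eff) = (n_F₂/√M_F₂) / (n_F₂/√M_F₂ + n_HF/√M_HF)
= (3.67/√38.00) / (3.67/√38.00 + 4.77/√20.01) = 0.5954/(0.5954 + 1.066) = 0.3583.

0.3583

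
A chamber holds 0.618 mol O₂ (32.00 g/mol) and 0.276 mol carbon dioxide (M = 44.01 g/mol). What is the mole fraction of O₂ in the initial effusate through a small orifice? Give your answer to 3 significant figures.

0.724

The effusion rate of species i is ∝ p_i/√M_i ∝ n_i/√M_i.
Mole fraction of O₂ in the effusate = (n_O₂/√M_O₂) / (n_O₂/√M_O₂ + n_CO₂/√M_CO₂)
= (0.618/√32.00) / (0.618/√32.00 + 0.276/√44.01) = 0.1092/(0.1092 + 0.04160) = 0.724.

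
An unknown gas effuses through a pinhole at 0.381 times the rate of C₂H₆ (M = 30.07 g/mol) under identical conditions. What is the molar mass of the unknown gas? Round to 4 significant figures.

By Graham's law, rate_X/rate_C₂H₆ = √(M_C₂H₆/M_X).
0.381 = √(30.07/M_X)
M_X = 30.07 / 0.381² = 30.07 / 0.1452 = 207.1 g/mol

207.1 g/mol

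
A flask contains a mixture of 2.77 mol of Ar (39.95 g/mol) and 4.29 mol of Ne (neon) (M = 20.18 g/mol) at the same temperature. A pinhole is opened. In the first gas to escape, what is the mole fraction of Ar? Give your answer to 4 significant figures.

The effusion rate of species i is ∝ p_i/√M_i ∝ n_i/√M_i.
So x_Ar in the escaping gas = (n_Ar/√M_Ar) / Σ(n_i/√M_i)
= (2.77/√39.95) / (2.77/√39.95 + 4.29/√20.18) = 0.4382/(0.4382 + 0.9550) = 0.3146.

0.3146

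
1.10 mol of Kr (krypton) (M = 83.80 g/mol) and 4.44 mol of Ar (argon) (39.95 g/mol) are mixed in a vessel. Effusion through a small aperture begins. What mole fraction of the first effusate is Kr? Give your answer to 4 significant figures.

0.1461

Effusion rate of each component ∝ n_i/√M_i (partial pressure × 1/√M).
Mole fraction of Kr in the effusate = (n_Kr/√M_Kr) / (n_Kr/√M_Kr + n_Ar/√M_Ar)
= (1.10/√83.80) / (1.10/√83.80 + 4.44/√39.95) = 0.1202/(0.1202 + 0.7025) = 0.1461.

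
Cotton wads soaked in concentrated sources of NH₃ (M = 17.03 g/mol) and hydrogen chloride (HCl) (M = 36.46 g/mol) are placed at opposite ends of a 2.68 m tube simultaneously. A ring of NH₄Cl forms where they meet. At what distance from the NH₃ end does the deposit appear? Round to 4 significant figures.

In equal time, each gas travels a distance ∝ its rate ∝ 1/√M, so d_NH₃/d_HCl = √(M_HCl/M_NH₃) = √(36.46/17.03) = 1.463.
With d_NH₃ + d_HCl = 2.68 m, d_HCl = 2.68/(1 + 1.463) = 1.088 m.
d_NH₃ = 2.68 − 1.088 = 1.592 m.

1.592 m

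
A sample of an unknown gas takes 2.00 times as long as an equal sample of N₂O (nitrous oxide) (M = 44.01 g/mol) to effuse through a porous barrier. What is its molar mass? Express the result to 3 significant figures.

176 g/mol

By Graham's law, t_X/t_N₂O = √(M_X/M_N₂O).
2.00 = √(M_X/44.01)
M_X = 44.01 × 2.00² = 44.01 × 4.000 = 176 g/mol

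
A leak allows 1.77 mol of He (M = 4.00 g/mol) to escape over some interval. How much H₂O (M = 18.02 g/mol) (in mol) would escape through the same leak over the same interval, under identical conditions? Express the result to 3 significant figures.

Since effusion rate ∝ 1/√M, rate_H₂O/rate_He = √(M_He/M_H₂O) = √(4.00/18.02) = √0.2220 = 0.4711.
So the amount for H₂O is 1.77 × 0.4711 = 0.834 mol.

0.834 mol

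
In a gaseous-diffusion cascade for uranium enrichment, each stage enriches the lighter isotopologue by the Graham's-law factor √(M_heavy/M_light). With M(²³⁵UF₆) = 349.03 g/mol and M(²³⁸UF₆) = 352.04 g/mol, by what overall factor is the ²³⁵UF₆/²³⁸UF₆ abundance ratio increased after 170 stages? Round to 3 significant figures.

Each stage multiplies the ratio by α = √(352.04/349.03), so after 170 stages the overall factor is α^170 = (352.04/349.03)^(170/2).
= 1.00862^85 = 2.07.

2.07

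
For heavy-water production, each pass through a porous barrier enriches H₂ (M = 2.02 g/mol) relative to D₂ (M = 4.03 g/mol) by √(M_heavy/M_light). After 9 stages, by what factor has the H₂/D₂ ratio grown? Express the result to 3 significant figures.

The single-stage factor is √(M_heavy/M_light), so 9 stages give [√(4.03/2.02)]^9 = (4.03/2.02)^(9/2).
= 1.99505^(9/2) = 22.4.

22.4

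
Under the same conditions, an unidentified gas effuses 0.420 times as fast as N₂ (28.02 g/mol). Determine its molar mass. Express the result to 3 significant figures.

159 g/mol

By Graham's law, rate_X/rate_N₂ = √(M_N₂/M_X).
0.420 = √(28.02/M_X)
M_X = 28.02 / 0.420² = 28.02 / 0.1764 = 159 g/mol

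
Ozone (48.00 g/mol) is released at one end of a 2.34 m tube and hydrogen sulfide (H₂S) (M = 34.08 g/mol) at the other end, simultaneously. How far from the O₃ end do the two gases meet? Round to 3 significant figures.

Distances travelled in equal time are proportional to diffusion rates, so d_O₃/d_H₂S = √(M_H₂S/M_O₃) = √(34.08/48.00) = 0.8426.
With d_O₃ + d_H₂S = 2.34 m, d_H₂S = 2.34/(1 + 0.8426) = 1.270 m.
d_O₃ = 2.34 − 1.270 = 1.07 m.

1.07 m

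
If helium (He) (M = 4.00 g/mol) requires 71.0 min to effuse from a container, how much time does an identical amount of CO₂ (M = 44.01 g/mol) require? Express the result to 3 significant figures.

236 min

From Graham's law, t_CO₂/t_He = √(M_CO₂/M_He) = √(44.01/4.00) = √11.00 = 3.317.
So the time for CO₂ is 71.0 × 3.317 = 236 min.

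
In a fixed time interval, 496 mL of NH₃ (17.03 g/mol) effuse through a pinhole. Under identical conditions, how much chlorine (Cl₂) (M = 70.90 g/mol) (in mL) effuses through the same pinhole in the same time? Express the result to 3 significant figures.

Using Graham's law: rate_Cl₂/rate_NH₃ = √(M_NH₃/M_Cl₂) = √(17.03/70.90) = √0.2402 = 0.4901.
So the volume for Cl₂ is 496 × 0.4901 = 243 mL.

243 mL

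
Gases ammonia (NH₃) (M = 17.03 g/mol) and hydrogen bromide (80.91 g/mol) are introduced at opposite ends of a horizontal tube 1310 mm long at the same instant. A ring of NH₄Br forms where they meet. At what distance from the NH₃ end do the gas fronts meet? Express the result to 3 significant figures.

In equal time, each gas travels a distance ∝ its rate ∝ 1/√M, so d_NH₃/d_HBr = √(M_HBr/M_NH₃) = √(80.91/17.03) = 2.180.
With d_NH₃ + d_HBr = 1310 mm, d_HBr = 1310/(1 + 2.180) = 412.0 mm.
d_NH₃ = 1310 − 412.0 = 898 mm.

898 mm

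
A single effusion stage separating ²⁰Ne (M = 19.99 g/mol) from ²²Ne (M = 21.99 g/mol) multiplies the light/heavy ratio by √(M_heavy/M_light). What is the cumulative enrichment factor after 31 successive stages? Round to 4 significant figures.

4.384

Each stage multiplies the ratio by α = √(21.99/19.99), so after 31 stages the overall factor is α^31 = (21.99/19.99)^(31/2).
= 1.10005^(31/2) = 4.384.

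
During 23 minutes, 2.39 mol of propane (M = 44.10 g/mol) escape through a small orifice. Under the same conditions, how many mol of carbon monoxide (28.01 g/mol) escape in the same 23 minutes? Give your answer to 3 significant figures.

3.00 mol

By Graham's law, rate_CO/rate_C₃H₈ = √(M_C₃H₈/M_CO) = √(44.10/28.01) = √1.574 = 1.255.
So the amount for CO is 2.39 × 1.255 = 3.00 mol.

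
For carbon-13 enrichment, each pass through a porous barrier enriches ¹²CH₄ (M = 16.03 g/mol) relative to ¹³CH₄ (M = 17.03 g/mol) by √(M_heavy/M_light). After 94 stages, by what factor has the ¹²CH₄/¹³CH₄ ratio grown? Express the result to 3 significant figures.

Overall factor = α^94 with α = √(17.03/16.03), i.e. (17.03/16.03)^(94/2).
= 1.06238^47 = 17.2.

17.2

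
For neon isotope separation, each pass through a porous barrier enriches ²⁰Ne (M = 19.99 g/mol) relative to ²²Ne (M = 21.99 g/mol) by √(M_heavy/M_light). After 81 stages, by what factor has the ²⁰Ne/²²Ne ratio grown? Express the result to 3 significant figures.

Overall factor = α^81 with α = √(21.99/19.99), i.e. (21.99/19.99)^(81/2).
= 1.10005^(81/2) = 47.6.

47.6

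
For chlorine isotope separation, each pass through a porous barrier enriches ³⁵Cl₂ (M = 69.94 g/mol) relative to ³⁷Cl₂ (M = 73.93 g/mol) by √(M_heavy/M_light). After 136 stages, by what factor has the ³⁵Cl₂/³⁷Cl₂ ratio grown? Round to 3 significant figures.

Each stage multiplies the ratio by α = √(73.93/69.94), so after 136 stages the overall factor is α^136 = (73.93/69.94)^(136/2).
= 1.05705^68 = 43.5.

43.5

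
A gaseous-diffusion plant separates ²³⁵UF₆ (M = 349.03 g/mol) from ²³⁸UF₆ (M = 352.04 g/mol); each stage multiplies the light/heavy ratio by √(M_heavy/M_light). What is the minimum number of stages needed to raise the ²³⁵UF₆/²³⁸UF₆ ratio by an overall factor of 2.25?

Single-stage factor α = √(352.04/349.03), so ln α = ½ ln(1.00862) = 0.004293.
Need α^N ≥ 2.25 ⇒ N ≥ ln(2.25) / ln α = 0.8109 / 0.004293 = 188.88.
Rounding up, N = 189 stages.

189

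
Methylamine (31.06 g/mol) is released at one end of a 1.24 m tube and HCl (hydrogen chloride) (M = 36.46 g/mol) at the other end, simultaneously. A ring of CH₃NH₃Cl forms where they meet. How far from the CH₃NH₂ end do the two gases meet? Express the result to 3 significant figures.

In equal time, each gas travels a distance ∝ its rate ∝ 1/√M, so d_CH₃NH₂/d_HCl = √(M_HCl/M_CH₃NH₂) = √(36.46/31.06) = 1.083.
With d_CH₃NH₂ + d_HCl = 1.24 m, d_HCl = 1.24/(1 + 1.083) = 0.5952 m.
d_CH₃NH₂ = 1.24 − 0.5952 = 0.645 m.

0.645 m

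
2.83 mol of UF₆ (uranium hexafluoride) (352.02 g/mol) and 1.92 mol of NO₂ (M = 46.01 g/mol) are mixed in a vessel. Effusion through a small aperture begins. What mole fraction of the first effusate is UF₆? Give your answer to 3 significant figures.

The effusion rate of species i is ∝ p_i/√M_i ∝ n_i/√M_i.
So x_UF₆ in the escaping gas = (n_UF₆/√M_UF₆) / Σ(n_i/√M_i)
= (2.83/√352.02) / (2.83/√352.02 + 1.92/√46.01) = 0.1508/(0.1508 + 0.2831) = 0.348.

0.348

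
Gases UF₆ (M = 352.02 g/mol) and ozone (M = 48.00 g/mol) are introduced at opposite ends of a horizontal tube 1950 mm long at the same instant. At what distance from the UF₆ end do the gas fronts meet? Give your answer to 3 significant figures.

The fronts meet when d_UF₆ + d_O₃ = L with d_UF₆/d_O₃ = √(M_O₃/M_UF₆) (Graham's law). Here √(M_O₃/M_UF₆) = √(48.00/352.02) = 0.3693.
With d_UF₆ + d_O₃ = 1950 mm, d_O₃ = 1950/(1 + 0.3693) = 1424 mm.
d_UF₆ = 1950 − 1424 = 526 mm.

526 mm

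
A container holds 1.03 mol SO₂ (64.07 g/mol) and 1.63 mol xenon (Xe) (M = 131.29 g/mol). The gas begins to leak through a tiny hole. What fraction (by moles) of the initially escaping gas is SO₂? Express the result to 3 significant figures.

Each component's effusion rate ∝ (its partial pressure)·(1/√M) ∝ n_i/√M_i.
x_SO₂(eff) = (n_SO₂/√M_SO₂) / (n_SO₂/√M_SO₂ + n_Xe/√M_Xe)
= (1.03/√64.07) / (1.03/√64.07 + 1.63/√131.29) = 0.1287/(0.1287 + 0.1423) = 0.475.

0.475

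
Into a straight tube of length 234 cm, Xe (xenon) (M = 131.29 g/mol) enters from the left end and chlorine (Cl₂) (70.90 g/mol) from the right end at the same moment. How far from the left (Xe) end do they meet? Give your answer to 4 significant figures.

99.12 cm

The fronts meet when d_Xe + d_Cl₂ = L with d_Xe/d_Cl₂ = √(M_Cl₂/M_Xe) (Graham's law). Here √(M_Cl₂/M_Xe) = √(70.90/131.29) = 0.7349.
With d_Xe + d_Cl₂ = 234 cm, d_Cl₂ = 234/(1 + 0.7349) = 134.9 cm.
d_Xe = 234 − 134.9 = 99.12 cm.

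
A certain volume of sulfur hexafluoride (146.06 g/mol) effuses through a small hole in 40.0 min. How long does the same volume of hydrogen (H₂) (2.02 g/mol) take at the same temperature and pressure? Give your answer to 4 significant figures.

4.704 min

Using Graham's law: t_H₂/t_SF₆ = √(M_H₂/M_SF₆) = √(2.02/146.06) = √0.01383 = 0.1176.
So the time for H₂ is 40.0 × 0.1176 = 4.704 min.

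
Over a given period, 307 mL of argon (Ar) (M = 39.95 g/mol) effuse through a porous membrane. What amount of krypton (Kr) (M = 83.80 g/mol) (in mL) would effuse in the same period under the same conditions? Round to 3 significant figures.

212 mL

Since effusion rate ∝ 1/√M, rate_Kr/rate_Ar = √(M_Ar/M_Kr) = √(39.95/83.80) = √0.4767 = 0.6905.
So the volume for Kr is 307 × 0.6905 = 212 mL.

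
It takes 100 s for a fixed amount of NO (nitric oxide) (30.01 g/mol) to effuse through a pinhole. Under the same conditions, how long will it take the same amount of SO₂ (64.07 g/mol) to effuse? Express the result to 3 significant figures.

146 s

Graham's law gives t_SO₂/t_NO = √(M_SO₂/M_NO) = √(64.07/30.01) = √2.135 = 1.461.
So the time for SO₂ is 100 × 1.461 = 146 s.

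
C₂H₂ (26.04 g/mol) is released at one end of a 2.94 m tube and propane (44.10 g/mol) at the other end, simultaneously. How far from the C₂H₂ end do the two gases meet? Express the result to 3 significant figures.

1.66 m

The fronts meet when d_C₂H₂ + d_C₃H₈ = L with d_C₂H₂/d_C₃H₈ = √(M_C₃H₈/M_C₂H₂) (Graham's law). Here √(M_C₃H₈/M_C₂H₂) = √(44.10/26.04) = 1.301.
With d_C₂H₂ + d_C₃H₈ = 2.94 m, d_C₃H₈ = 2.94/(1 + 1.301) = 1.278 m.
d_C₂H₂ = 2.94 − 1.278 = 1.66 m.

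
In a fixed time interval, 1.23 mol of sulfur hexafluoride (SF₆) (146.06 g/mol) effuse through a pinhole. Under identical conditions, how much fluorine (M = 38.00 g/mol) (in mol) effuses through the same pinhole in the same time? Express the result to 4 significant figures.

2.411 mol

By Graham's law, rate_F₂/rate_SF₆ = √(M_SF₆/M_F₂) = √(146.06/38.00) = √3.844 = 1.961.
So the amount for F₂ is 1.23 × 1.961 = 2.411 mol.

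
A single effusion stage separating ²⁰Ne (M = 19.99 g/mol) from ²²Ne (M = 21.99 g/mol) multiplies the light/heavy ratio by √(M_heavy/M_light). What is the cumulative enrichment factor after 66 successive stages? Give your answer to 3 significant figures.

Each stage multiplies the ratio by α = √(21.99/19.99), so after 66 stages the overall factor is α^66 = (21.99/19.99)^(66/2).
= 1.10005^33 = 23.3.

23.3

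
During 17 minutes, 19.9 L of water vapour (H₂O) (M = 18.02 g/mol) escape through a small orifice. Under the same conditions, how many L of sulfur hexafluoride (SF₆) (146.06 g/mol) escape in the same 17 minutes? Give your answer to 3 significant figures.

6.99 L

By Graham's law, rate_SF₆/rate_H₂O = √(M_H₂O/M_SF₆) = √(18.02/146.06) = √0.1234 = 0.3512.
So the volume for SF₆ is 19.9 × 0.3512 = 6.99 L.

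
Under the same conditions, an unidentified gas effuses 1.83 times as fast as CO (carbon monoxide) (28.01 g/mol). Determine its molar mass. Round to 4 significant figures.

8.364 g/mol

Graham's law gives rate_X/rate_CO = √(M_CO/M_X).
1.83 = √(28.01/M_X)
M_X = 28.01 / 1.83² = 28.01 / 3.349 = 8.364 g/mol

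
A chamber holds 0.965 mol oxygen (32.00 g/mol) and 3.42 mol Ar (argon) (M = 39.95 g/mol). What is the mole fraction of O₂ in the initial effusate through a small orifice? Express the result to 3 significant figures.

Rate_i ∝ x_i/√M_i (Graham's law weighted by mole fraction), so the effusate composition follows n_i/√M_i.
Mole fraction of O₂ in the effusate = (n_O₂/√M_O₂) / (n_O₂/√M_O₂ + n_Ar/√M_Ar)
= (0.965/√32.00) / (0.965/√32.00 + 3.42/√39.95) = 0.1706/(0.1706 + 0.5411) = 0.240.

0.240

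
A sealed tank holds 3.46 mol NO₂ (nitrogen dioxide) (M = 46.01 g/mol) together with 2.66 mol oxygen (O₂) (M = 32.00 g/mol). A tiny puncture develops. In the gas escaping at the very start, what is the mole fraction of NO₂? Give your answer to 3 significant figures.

Effusion rate of each component ∝ n_i/√M_i (partial pressure × 1/√M).
So x_NO₂ in the escaping gas = (n_NO₂/√M_NO₂) / Σ(n_i/√M_i)
= (3.46/√46.01) / (3.46/√46.01 + 2.66/√32.00) = 0.5101/(0.5101 + 0.4702) = 0.520.

0.520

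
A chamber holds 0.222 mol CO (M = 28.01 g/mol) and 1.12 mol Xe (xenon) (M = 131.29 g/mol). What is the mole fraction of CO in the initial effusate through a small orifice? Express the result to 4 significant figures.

The effusion rate of species i is ∝ p_i/√M_i ∝ n_i/√M_i.
So x_CO in the escaping gas = (n_CO/√M_CO) / Σ(n_i/√M_i)
= (0.222/√28.01) / (0.222/√28.01 + 1.12/√131.29) = 0.04195/(0.04195 + 0.09775) = 0.3003.

0.3003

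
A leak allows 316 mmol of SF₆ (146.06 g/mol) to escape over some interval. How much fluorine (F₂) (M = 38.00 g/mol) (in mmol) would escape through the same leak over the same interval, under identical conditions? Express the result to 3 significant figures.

Using Graham's law: rate_F₂/rate_SF₆ = √(M_SF₆/M_F₂) = √(146.06/38.00) = √3.844 = 1.961.
So the amount for F₂ is 316 × 1.961 = 620 mmol.

620 mmol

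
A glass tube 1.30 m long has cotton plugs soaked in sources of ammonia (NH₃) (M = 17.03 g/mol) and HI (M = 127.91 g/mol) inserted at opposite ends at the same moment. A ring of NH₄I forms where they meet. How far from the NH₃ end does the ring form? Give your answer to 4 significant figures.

In equal time, each gas travels a distance ∝ its rate ∝ 1/√M, so d_NH₃/d_HI = √(M_HI/M_NH₃) = √(127.91/17.03) = 2.741.
With d_NH₃ + d_HI = 1.30 m, d_HI = 1.30/(1 + 2.741) = 0.3475 m.
d_NH₃ = 1.30 − 0.3475 = 0.9525 m.

0.9525 m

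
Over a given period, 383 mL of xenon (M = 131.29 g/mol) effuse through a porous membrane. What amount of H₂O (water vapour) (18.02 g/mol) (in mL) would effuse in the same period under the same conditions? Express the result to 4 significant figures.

1034 mL

By Graham's law, rate_H₂O/rate_Xe = √(M_Xe/M_H₂O) = √(131.29/18.02) = √7.286 = 2.699.
So the volume for H₂O is 383 × 2.699 = 1034 mL.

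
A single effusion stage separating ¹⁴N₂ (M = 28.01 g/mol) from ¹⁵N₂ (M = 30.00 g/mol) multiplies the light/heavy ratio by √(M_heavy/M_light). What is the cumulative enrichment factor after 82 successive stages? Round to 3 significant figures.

After 82 stages the ratio has grown by (√(30.00/28.01))^82 = (30.00/28.01)^(82/2).
= 1.07105^41 = 16.7.

16.7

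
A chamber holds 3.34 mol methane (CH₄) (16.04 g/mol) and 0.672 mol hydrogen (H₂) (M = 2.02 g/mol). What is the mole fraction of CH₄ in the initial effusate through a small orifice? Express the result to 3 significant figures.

0.638

The effusion rate of species i is ∝ p_i/√M_i ∝ n_i/√M_i.
So x_CH₄ in the escaping gas = (n_CH₄/√M_CH₄) / Σ(n_i/√M_i)
= (3.34/√16.04) / (3.34/√16.04 + 0.672/√2.02) = 0.8340/(0.8340 + 0.4728) = 0.638.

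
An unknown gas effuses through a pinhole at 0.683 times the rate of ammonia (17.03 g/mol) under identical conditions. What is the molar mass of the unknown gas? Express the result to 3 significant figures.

By Graham's law, rate_X/rate_NH₃ = √(M_NH₃/M_X).
0.683 = √(17.03/M_X)
M_X = 17.03 / 0.683² = 17.03 / 0.4665 = 36.5 g/mol

36.5 g/mol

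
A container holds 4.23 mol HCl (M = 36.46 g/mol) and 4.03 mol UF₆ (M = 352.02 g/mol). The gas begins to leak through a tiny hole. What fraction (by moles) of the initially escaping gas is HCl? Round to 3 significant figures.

The effusion rate of species i is ∝ p_i/√M_i ∝ n_i/√M_i.
x_HCl(eff) = (n_HCl/√M_HCl) / (n_HCl/√M_HCl + n_UF₆/√M_UF₆)
= (4.23/√36.46) / (4.23/√36.46 + 4.03/√352.02) = 0.7005/(0.7005 + 0.2148) = 0.765.

0.765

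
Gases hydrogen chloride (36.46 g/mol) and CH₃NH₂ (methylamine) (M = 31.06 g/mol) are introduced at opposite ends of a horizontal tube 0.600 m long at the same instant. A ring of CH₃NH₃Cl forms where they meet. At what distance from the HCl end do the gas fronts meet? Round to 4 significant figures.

Graham's law gives d_HCl/d_CH₃NH₂ = rate_HCl/rate_CH₃NH₂ = √(M_CH₃NH₂/M_HCl) = √(31.06/36.46) = 0.9230.
With d_HCl + d_CH₃NH₂ = 0.600 m, d_CH₃NH₂ = 0.600/(1 + 0.9230) = 0.3120 m.
d_HCl = 0.600 − 0.3120 = 0.2880 m.

0.2880 m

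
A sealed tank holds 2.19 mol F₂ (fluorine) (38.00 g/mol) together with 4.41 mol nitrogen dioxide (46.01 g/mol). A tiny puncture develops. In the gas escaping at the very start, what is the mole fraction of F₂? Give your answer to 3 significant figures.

Each component's effusion rate ∝ (its partial pressure)·(1/√M) ∝ n_i/√M_i.
So x_F₂ in the escaping gas = (n_F₂/√M_F₂) / Σ(n_i/√M_i)
= (2.19/√38.00) / (2.19/√38.00 + 4.41/√46.01) = 0.3553/(0.3553 + 0.6501) = 0.353.

0.353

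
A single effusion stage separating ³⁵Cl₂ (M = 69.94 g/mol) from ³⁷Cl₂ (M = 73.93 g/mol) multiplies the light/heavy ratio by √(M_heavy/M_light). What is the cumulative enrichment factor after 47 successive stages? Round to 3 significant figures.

3.68

Overall factor = α^47 with α = √(73.93/69.94), i.e. (73.93/69.94)^(47/2).
= 1.05705^(47/2) = 3.68.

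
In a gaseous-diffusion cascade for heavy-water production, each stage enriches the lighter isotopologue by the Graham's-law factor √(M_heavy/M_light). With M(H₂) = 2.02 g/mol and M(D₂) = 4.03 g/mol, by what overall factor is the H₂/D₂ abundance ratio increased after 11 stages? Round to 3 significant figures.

Overall factor = α^11 with α = √(4.03/2.02), i.e. (4.03/2.02)^(11/2).
= 1.99505^(11/2) = 44.6.

44.6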